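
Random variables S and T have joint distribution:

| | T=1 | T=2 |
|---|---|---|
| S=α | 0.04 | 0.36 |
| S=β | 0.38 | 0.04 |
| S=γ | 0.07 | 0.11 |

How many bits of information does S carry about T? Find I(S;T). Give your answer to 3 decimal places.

0.448 bits

Marginals: p(S) = (0.4000, 0.4200, 0.1800), p(T) = (0.4900, 0.5100).
I(S;T) = H(S) + H(T) − H(S,T).
H(S) = 1.4997, H(T) = 0.9997, H(S,T) = 2.0514.
I(S;T) = 1.4997 + 0.9997 − 2.0514 = 0.448 bits.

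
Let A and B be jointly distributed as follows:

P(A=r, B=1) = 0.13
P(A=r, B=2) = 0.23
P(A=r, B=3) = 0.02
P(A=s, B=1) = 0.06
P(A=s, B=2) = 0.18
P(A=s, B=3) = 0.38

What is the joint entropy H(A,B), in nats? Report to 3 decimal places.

1.527 nats

H(A,B) = −Σ p(x,y)·ln p(x,y) over all 6 cells.
  cell (r,1): −0.13·ln0.13 = 0.2652
  cell (r,2): −0.23·ln0.23 = 0.3380
  cell (r,3): −0.02·ln0.02 = 0.0782
  cell (s,1): −0.06·ln0.06 = 0.1688
  cell (s,2): −0.18·ln0.18 = 0.3087
  cell (s,3): −0.38·ln0.38 = 0.3677
Sum = 1.527 nats.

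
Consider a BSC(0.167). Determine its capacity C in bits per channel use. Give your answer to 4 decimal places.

0.3492 bits

Binary symmetric channel: C = 1 − h₂(ε) where h₂ is the binary entropy function.
h₂(0.167) = −0.167·log₂0.167 − 0.833·log₂0.833 = 0.6508.
C = 1 − 0.6508 = 0.3492 bits per channel use.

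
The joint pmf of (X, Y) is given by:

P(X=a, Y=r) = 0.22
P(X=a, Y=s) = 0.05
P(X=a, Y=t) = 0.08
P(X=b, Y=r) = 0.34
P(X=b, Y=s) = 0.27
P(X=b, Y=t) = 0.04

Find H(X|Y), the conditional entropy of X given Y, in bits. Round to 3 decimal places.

0.852 bits

Chain rule: H(X|Y) = H(X,Y) − H(Y).
Marginals: p(X) = (0.3500, 0.6500), p(Y) = (0.5600, 0.3200, 0.1200).
H(X,Y) = 2.2131 bits; H(Y) = 1.3615 bits.
H(X|Y) = 2.2131 − 1.3615 = 0.852 bits.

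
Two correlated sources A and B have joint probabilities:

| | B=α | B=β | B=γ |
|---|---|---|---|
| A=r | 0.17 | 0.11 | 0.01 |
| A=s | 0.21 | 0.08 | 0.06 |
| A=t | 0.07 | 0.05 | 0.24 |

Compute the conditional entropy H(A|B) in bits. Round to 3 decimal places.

Marginals: p(A) = (0.2900, 0.3500, 0.3600), p(B) = (0.4500, 0.2400, 0.3100).
H(A|B) = Σ p(B) · H(A|B=·).
  B=α: p=0.4500, H(A|B=α) = 1.4613
  B=β: p=0.2400, H(A|B=β) = 1.5157
  B=γ: p=0.3100, H(A|B=γ) = 0.9042
Weighted sum = 1.302 bits.

1.302 bits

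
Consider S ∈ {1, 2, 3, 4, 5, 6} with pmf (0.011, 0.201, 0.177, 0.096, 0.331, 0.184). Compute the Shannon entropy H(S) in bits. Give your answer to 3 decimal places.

2.281 bits

H(S) = −Σ p·log₂ p.
  −(0.011)·log₂(0.011) = 0.0716
  −(0.201)·log₂(0.201) = 0.4653
  −(0.177)·log₂(0.177) = 0.4422
  −(0.096)·log₂(0.096) = 0.3246
  −(0.331)·log₂(0.331) = 0.5280
  −(0.184)·log₂(0.184) = 0.4494
Sum: 0.0716 + 0.4653 + 0.4422 + 0.3246 + 0.5280 + 0.4494 = 2.281 bits.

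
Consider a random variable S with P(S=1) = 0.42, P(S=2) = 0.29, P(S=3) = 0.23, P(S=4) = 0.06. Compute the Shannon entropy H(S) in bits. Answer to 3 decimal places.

H(S) = −Σ p·log₂ p.
  −(0.42)·log₂(0.42) = 0.5256
  −(0.29)·log₂(0.29) = 0.5179
  −(0.23)·log₂(0.23) = 0.4877
  −(0.06)·log₂(0.06) = 0.2435
Sum: 0.5256 + 0.5179 + 0.4877 + 0.2435 = 1.775 bits.

1.775 bits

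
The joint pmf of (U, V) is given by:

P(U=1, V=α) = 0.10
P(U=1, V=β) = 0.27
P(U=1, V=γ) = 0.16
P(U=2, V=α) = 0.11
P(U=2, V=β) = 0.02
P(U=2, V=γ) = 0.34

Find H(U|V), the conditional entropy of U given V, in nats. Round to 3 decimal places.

Marginals: p(U) = (0.5300, 0.4700), p(V) = (0.2100, 0.2900, 0.5000).
H(U|V) = Σ p(V) · H(U|V=·).
  V=α: p=0.2100, H(U|V=α) = 0.6920
  V=β: p=0.2900, H(U|V=β) = 0.2510
  V=γ: p=0.5000, H(U|V=γ) = 0.6269
Weighted sum = 0.532 nats.

0.532 nats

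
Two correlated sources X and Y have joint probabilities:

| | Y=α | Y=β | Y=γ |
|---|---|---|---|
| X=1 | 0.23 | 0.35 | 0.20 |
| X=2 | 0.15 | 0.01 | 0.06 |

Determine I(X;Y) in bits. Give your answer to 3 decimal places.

Marginals: p(X) = (0.7800, 0.2200), p(Y) = (0.3800, 0.3600, 0.2600).
I(X;Y) = H(X) + H(Y) − H(X,Y).
H(X) = 0.7602, H(Y) = 1.5664, H(X,Y) = 2.2027.
I(X;Y) = 0.7602 + 1.5664 − 2.2027 = 0.124 bits.

0.124 bits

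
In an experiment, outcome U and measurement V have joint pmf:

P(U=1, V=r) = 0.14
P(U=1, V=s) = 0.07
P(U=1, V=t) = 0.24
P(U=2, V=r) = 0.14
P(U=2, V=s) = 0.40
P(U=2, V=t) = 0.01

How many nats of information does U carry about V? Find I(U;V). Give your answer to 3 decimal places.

0.254 nats

Marginals: p(U) = (0.4500, 0.5500), p(V) = (0.2800, 0.4700, 0.2500).
I(U;V) = H(U) + H(V) − H(U,V).
H(U) = 0.6881, H(V) = 1.0579, H(U,V) = 1.4917.
I(U;V) = 0.6881 + 1.0579 − 1.4917 = 0.254 nats.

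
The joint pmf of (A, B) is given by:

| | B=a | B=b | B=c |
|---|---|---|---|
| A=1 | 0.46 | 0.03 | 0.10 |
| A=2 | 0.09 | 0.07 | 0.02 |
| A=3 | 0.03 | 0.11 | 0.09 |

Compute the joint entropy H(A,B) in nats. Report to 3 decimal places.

1.738 nats

H(A,B) = −Σ p(x,y)·ln p(x,y) over all 9 cells.
  cell (1,a): −0.46·ln0.46 = 0.3572
  cell (1,b): −0.03·ln0.03 = 0.1052
  cell (1,c): −0.10·ln0.10 = 0.2303
  cell (2,a): −0.09·ln0.09 = 0.2167
  cell (2,b): −0.07·ln0.07 = 0.1861
  cell (2,c): −0.02·ln0.02 = 0.0782
  cell (3,a): −0.03·ln0.03 = 0.1052
  cell (3,b): −0.11·ln0.11 = 0.2428
  cell (3,c): −0.09·ln0.09 = 0.2167
Sum = 1.738 nats.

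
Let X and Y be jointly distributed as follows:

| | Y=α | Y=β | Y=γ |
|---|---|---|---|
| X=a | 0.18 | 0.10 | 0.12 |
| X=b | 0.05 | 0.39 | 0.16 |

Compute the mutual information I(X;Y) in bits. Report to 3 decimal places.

Marginals: p(X) = (0.4000, 0.6000), p(Y) = (0.2300, 0.4900, 0.2800).
I(X;Y) = H(X) + H(Y) − H(X,Y).
H(X) = 0.9710, H(Y) = 1.5062, H(X,Y) = 2.3135.
I(X;Y) = 0.9710 + 1.5062 − 2.3135 = 0.164 bits.

0.164 bits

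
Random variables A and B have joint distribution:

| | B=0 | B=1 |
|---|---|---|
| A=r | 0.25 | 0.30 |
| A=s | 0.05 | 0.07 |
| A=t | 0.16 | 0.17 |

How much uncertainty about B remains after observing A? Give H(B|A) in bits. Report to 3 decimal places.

Chain rule: H(B|A) = H(A,B) − H(A).
Marginals: p(A) = (0.5500, 0.1200, 0.3300), p(B) = (0.4600, 0.5400).
H(A,B) = 2.3633 bits; H(A) = 1.3693 bits.
H(B|A) = 2.3633 − 1.3693 = 0.994 bits.

0.994 bits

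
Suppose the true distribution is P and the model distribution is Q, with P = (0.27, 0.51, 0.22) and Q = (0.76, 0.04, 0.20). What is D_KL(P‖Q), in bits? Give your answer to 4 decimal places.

D(P‖Q) = Σ p·log₂(p/q).
  0.27·log₂(0.27/0.76) = -0.40312
  0.51·log₂(0.51/0.04) = 1.87294
  0.22·log₂(0.22/0.20) = 0.03025
D(P‖Q) = 1.5001 bits.

1.5001 bits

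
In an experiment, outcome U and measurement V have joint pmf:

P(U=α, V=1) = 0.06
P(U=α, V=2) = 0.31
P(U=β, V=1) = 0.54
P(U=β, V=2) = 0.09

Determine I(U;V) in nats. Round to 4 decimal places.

0.2506 nats

Marginals: p(U) = (0.3700, 0.6300), p(V) = (0.6000, 0.4000).
I(U;V) = Σ p(x,y)·ln[p(x,y)/(p(x)p(y))].
  (α,1): 0.06·ln(0.2703) = -0.07850
  (α,2): 0.31·ln(2.0946) = 0.22920
  (β,1): 0.54·ln(1.4286) = 0.19260
  (β,2): 0.09·ln(0.3571) = -0.09267
Sum = 0.2506 nats.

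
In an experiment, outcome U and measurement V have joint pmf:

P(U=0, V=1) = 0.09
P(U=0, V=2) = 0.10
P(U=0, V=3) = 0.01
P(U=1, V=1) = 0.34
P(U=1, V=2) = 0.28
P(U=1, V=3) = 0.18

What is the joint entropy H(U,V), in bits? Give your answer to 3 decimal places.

H(U,V) = −Σ p(x,y)·log₂ p(x,y) over all 6 cells.
  cell (0,1): −0.09·log₂0.09 = 0.3127
  cell (0,2): −0.10·log₂0.10 = 0.3322
  cell (0,3): −0.01·log₂0.01 = 0.0664
  cell (1,1): −0.34·log₂0.34 = 0.5292
  cell (1,2): −0.28·log₂0.28 = 0.5142
  cell (1,3): −0.18·log₂0.18 = 0.4453
Sum = 2.200 bits.

2.200 bits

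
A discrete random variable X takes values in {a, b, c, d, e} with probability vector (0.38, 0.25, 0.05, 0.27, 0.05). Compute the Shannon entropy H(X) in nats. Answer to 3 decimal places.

1.367 nats

H(X) = −Σ p·ln p.
  −(0.38)·ln(0.38) = 0.3677
  −(0.25)·ln(0.25) = 0.3466
  −(0.05)·ln(0.05) = 0.1498
  −(0.27)·ln(0.27) = 0.3535
  −(0.05)·ln(0.05) = 0.1498
Sum: 0.3677 + 0.3466 + 0.1498 + 0.3535 + 0.1498 = 1.367 nats.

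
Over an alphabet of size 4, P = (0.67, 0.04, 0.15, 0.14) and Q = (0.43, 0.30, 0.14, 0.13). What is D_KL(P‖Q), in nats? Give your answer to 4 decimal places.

D(P‖Q) = Σ p·ln(p/q).
  0.67·ln(0.67/0.43) = 0.29714
  0.04·ln(0.04/0.30) = -0.08060
  0.15·ln(0.15/0.14) = 0.01035
  0.14·ln(0.14/0.13) = 0.01038
D(P‖Q) = 0.2373 nats.

0.2373 nats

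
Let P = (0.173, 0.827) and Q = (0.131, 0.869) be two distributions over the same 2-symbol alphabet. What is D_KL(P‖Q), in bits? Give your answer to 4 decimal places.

0.0103 bits

D(P‖Q) = Σ p·log₂(p/q).
  0.173·log₂(0.173/0.131) = 0.06941
  0.827·log₂(0.827/0.869) = -0.05910
D(P‖Q) = 0.0103 bits.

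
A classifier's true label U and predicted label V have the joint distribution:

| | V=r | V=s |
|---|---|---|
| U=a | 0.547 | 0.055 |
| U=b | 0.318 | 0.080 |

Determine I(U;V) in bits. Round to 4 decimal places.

Marginals: p(U) = (0.6020, 0.3980), p(V) = (0.8650, 0.1350).
I(U;V) = Σ p(x,y)·log₂[p(x,y)/(p(x)p(y))].
  (a,r): 0.547·log₂(1.0504) = 0.03884
  (a,s): 0.055·log₂(0.6768) = -0.03098
  (b,r): 0.318·log₂(0.9237) = -0.03642
  (b,s): 0.080·log₂(1.4889) = 0.04594
Sum = 0.0174 bits.

0.0174 bits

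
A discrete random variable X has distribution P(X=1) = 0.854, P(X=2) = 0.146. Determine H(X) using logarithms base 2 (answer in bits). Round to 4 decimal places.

H(X) = −Σ p·log₂ p.
  −(0.854)·log₂(0.854) = 0.19445
  −(0.146)·log₂(0.146) = 0.40529
Sum: 0.19445 + 0.40529 = 0.5997 bits.

0.5997 bits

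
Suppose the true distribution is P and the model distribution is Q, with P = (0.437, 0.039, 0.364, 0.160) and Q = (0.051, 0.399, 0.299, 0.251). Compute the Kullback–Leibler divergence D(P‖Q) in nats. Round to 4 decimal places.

D(P‖Q) = Σ p·ln(p/q).
  0.437·ln(0.437/0.051) = 0.93872
  0.039·ln(0.039/0.399) = -0.09069
  0.364·ln(0.364/0.299) = 0.07160
  0.160·ln(0.160/0.251) = -0.07204
D(P‖Q) = 0.8476 nats.

0.8476 nats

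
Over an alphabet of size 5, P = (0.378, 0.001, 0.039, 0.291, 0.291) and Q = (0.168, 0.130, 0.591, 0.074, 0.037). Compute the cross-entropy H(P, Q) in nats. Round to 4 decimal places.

2.4139 nats

H(P,Q) = −Σ p·ln q.
  −0.378·ln(0.168) = 0.67427
  −0.001·ln(0.130) = 0.00204
  −0.039·ln(0.591) = 0.02051
  −0.291·ln(0.074) = 0.75767
  −0.291·ln(0.037) = 0.95938
H(P,Q) = 2.4139 nats.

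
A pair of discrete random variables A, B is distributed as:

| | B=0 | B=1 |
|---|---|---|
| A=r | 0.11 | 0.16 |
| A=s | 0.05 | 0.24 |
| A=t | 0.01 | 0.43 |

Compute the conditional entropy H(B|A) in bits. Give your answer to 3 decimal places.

0.524 bits

Chain rule: H(B|A) = H(A,B) − H(A).
Marginals: p(A) = (0.2700, 0.2900, 0.4400), p(B) = (0.1700, 0.8300).
H(A,B) = 2.0735 bits; H(A) = 1.5491 bits.
H(B|A) = 2.0735 − 1.5491 = 0.524 bits.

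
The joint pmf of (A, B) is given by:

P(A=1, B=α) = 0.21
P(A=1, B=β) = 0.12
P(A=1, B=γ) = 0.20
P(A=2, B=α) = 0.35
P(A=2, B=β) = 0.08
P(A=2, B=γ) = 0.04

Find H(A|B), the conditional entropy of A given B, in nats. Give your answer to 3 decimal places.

0.613 nats

Chain rule: H(A|B) = H(A,B) − H(B).
Marginals: p(A) = (0.5300, 0.4700), p(B) = (0.5600, 0.2000, 0.2400).
H(A,B) = 1.6023 nats; H(B) = 0.9891 nats.
H(A|B) = 1.6023 − 0.9891 = 0.613 nats.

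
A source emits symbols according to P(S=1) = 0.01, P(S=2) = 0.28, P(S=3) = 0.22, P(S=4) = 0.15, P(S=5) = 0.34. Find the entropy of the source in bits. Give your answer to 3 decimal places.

H(S) = −Σ p·log₂ p.
  −(0.01)·log₂(0.01) = 0.0664
  −(0.28)·log₂(0.28) = 0.5142
  −(0.22)·log₂(0.22) = 0.4806
  −(0.15)·log₂(0.15) = 0.4105
  −(0.34)·log₂(0.34) = 0.5292
Sum: 0.0664 + 0.5142 + 0.4806 + 0.4105 + 0.5292 = 2.001 bits.

2.001 bits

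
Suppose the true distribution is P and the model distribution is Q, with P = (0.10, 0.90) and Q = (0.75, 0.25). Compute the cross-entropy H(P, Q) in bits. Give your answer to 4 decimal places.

H(P,Q) = −Σ p·log₂ q.
  −0.10·log₂(0.75) = 0.04150
  −0.90·log₂(0.25) = 1.80000
H(P,Q) = 1.8415 bits.

1.8415 bits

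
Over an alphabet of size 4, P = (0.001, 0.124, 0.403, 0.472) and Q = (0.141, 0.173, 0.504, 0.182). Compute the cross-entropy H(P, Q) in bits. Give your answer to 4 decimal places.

H(P,Q) = −Σ p·log₂ q.
  −0.001·log₂(0.141) = 0.00283
  −0.124·log₂(0.173) = 0.31386
  −0.403·log₂(0.504) = 0.39837
  −0.472·log₂(0.182) = 1.16017
H(P,Q) = 1.8752 bits.

1.8752 bits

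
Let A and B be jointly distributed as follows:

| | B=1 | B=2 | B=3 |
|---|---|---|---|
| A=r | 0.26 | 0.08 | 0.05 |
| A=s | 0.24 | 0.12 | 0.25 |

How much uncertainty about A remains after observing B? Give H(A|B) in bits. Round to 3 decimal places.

0.889 bits

Marginals: p(A) = (0.3900, 0.6100), p(B) = (0.5000, 0.2000, 0.3000).
H(A|B) = Σ p(B) · H(A|B=·).
  B=1: p=0.5000, H(A|B=1) = 0.9988
  B=2: p=0.2000, H(A|B=2) = 0.9710
  B=3: p=0.3000, H(A|B=3) = 0.6500
Weighted sum = 0.889 bits.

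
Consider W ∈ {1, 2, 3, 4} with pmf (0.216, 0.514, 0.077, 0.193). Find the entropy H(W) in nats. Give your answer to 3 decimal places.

1.188 nats

H(W) = −Σ p·ln p.
  −(0.216)·ln(0.216) = 0.3310
  −(0.514)·ln(0.514) = 0.3421
  −(0.077)·ln(0.077) = 0.1974
  −(0.193)·ln(0.193) = 0.3175
Sum: 0.3310 + 0.3421 + 0.1974 + 0.3175 = 1.188 nats.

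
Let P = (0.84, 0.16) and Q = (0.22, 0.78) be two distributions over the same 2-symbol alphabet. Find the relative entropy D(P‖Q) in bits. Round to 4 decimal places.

1.2580 bits

D(P‖Q) = Σ p·log₂(p/q).
  0.84·log₂(0.84/0.22) = 1.62362
  0.16·log₂(0.16/0.78) = -0.36566
D(P‖Q) = 1.2580 bits.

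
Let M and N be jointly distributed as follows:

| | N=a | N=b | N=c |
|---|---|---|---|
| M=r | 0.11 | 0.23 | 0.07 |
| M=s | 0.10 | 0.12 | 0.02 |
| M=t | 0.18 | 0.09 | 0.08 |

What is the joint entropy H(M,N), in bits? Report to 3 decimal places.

2.968 bits

H(M,N) = −Σ p(x,y)·log₂ p(x,y) over all 9 cells.
  cell (r,a): −0.11·log₂0.11 = 0.3503
  cell (r,b): −0.23·log₂0.23 = 0.4877
  cell (r,c): −0.07·log₂0.07 = 0.2686
  cell (s,a): −0.10·log₂0.10 = 0.3322
  cell (s,b): −0.12·log₂0.12 = 0.3671
  cell (s,c): −0.02·log₂0.02 = 0.1129
  cell (t,a): −0.18·log₂0.18 = 0.4453
  cell (t,b): −0.09·log₂0.09 = 0.3127
  cell (t,c): −0.08·log₂0.08 = 0.2915
Sum = 2.968 bits.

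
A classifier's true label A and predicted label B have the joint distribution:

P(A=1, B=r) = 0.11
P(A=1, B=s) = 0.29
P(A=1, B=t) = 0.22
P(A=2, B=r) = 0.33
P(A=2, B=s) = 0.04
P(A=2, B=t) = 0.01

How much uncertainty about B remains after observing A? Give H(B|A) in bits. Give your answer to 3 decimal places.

Chain rule: H(B|A) = H(A,B) − H(A).
Marginals: p(A) = (0.6200, 0.3800), p(B) = (0.4400, 0.3300, 0.2300).
H(A,B) = 2.1288 bits; H(A) = 0.9580 bits.
H(B|A) = 2.1288 − 0.9580 = 1.171 bits.

1.171 bits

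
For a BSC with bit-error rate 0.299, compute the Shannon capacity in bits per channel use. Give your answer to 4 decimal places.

Binary symmetric channel: C = 1 − h₂(ε) where h₂ is the binary entropy function.
h₂(0.299) = −0.299·log₂0.299 − 0.701·log₂0.701 = 0.8801.
C = 1 − 0.8801 = 0.1199 bits per channel use.

0.1199 bits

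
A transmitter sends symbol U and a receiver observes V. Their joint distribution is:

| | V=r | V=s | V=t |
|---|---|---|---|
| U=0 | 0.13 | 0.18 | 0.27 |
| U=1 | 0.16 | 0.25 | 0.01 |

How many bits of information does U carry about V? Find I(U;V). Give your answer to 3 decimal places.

0.210 bits

Marginals: p(U) = (0.5800, 0.4200), p(V) = (0.2900, 0.4300, 0.2800).
I(U;V) = Σ p(x,y)·log₂[p(x,y)/(p(x)p(y))].
  (0,r): 0.13·log₂(0.7729) = -0.0483
  (0,s): 0.18·log₂(0.7217) = -0.0847
  (0,t): 0.27·log₂(1.6626) = 0.1980
  (1,r): 0.16·log₂(1.3136) = 0.0630
  (1,s): 0.25·log₂(1.3843) = 0.1173
  (1,t): 0.01·log₂(0.0850) = -0.0356
Sum = 0.210 bits.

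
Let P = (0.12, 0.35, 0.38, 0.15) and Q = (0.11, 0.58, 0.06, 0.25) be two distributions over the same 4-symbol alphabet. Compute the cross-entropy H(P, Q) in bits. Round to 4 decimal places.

H(P,Q) = −Σ p·log₂ q.
  −0.12·log₂(0.11) = 0.38213
  −0.35·log₂(0.58) = 0.27506
  −0.38·log₂(0.06) = 1.54238
  −0.15·log₂(0.25) = 0.30000
H(P,Q) = 2.4996 bits.

2.4996 bits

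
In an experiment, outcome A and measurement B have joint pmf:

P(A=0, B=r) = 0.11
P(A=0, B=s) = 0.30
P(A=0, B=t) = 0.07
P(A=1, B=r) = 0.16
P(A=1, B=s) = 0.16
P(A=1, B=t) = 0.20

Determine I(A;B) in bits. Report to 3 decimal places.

0.084 bits

Marginals: p(A) = (0.4800, 0.5200), p(B) = (0.2700, 0.4600, 0.2700).
I(A;B) = Σ p(x,y)·log₂[p(x,y)/(p(x)p(y))].
  (0,r): 0.11·log₂(0.8488) = -0.0260
  (0,s): 0.30·log₂(1.3587) = 0.1327
  (0,t): 0.07·log₂(0.5401) = -0.0622
  (1,r): 0.16·log₂(1.1396) = 0.0302
  (1,s): 0.16·log₂(0.6689) = -0.0928
  (1,t): 0.20·log₂(1.4245) = 0.1021
Sum = 0.084 bits.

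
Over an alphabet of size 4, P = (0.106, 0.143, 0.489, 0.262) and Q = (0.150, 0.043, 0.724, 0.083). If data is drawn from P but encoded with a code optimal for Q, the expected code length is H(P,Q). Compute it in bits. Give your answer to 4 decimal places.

H(P,Q) = −Σ p·log₂ q.
  −0.106·log₂(0.150) = 0.29012
  −0.143·log₂(0.043) = 0.64915
  −0.489·log₂(0.724) = 0.22784
  −0.262·log₂(0.083) = 0.94078
H(P,Q) = 2.1079 bits.

2.1079 bits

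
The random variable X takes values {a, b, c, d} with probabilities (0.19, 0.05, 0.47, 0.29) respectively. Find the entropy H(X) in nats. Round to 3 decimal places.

1.179 nats

H(X) = −Σ p·ln p.
  −(0.19)·ln(0.19) = 0.3155
  −(0.05)·ln(0.05) = 0.1498
  −(0.47)·ln(0.47) = 0.3549
  −(0.29)·ln(0.29) = 0.3590
Sum: 0.3155 + 0.1498 + 0.3549 + 0.3590 = 1.179 nats.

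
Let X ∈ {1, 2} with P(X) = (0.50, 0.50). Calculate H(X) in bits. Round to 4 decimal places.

1.0000 bits

H(X) = −Σ p·log₂ p.
  −(0.50)·log₂(0.50) = 0.50000
  −(0.50)·log₂(0.50) = 0.50000
Sum: 0.50000 + 0.50000 = 1.0000 bits.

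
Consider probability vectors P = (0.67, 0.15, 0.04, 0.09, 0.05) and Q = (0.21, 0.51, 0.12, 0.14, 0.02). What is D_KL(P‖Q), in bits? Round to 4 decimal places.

D(P‖Q) = Σ p·log₂(p/q).
  0.67·log₂(0.67/0.21) = 1.12143
  0.15·log₂(0.15/0.51) = -0.26483
  0.04·log₂(0.04/0.12) = -0.06340
  0.09·log₂(0.09/0.14) = -0.05737
  0.05·log₂(0.05/0.02) = 0.06610
D(P‖Q) = 0.8019 bits.

0.8019 bits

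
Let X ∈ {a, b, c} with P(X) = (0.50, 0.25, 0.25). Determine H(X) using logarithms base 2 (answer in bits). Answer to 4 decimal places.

1.5000 bits

H(X) = −Σ p·log₂ p.
  −(0.50)·log₂(0.50) = 0.50000
  −(0.25)·log₂(0.25) = 0.50000
  −(0.25)·log₂(0.25) = 0.50000
Sum: 0.50000 + 0.50000 + 0.50000 = 1.5000 bits.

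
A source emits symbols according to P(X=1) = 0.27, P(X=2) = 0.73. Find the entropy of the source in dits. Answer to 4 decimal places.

H(X) = −Σ p·log₁₀ p.
  −(0.27)·log₁₀(0.27) = 0.15353
  −(0.73)·log₁₀(0.73) = 0.09977
Sum: 0.15353 + 0.09977 = 0.2533 dits.

0.2533 dits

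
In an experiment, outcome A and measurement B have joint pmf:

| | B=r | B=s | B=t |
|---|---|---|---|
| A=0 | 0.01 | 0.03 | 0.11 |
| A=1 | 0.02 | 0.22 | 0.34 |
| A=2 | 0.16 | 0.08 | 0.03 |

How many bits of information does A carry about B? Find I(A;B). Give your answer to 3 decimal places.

0.310 bits

Marginals: p(A) = (0.1500, 0.5800, 0.2700), p(B) = (0.1900, 0.3300, 0.4800).
I(A;B) = Σ p(x,y)·log₂[p(x,y)/(p(x)p(y))].
  (0,r): 0.01·log₂(0.3509) = -0.0151
  (0,s): 0.03·log₂(0.6061) = -0.0217
  (0,t): 0.11·log₂(1.5278) = 0.0673
  (1,r): 0.02·log₂(0.1815) = -0.0492
  (1,s): 0.22·log₂(1.1494) = 0.0442
  (1,t): 0.34·log₂(1.2213) = 0.0980
  (2,r): 0.16·log₂(3.1189) = 0.2626
  (2,s): 0.08·log₂(0.8979) = -0.0124
  (2,t): 0.03·log₂(0.2315) = -0.0633
Sum = 0.310 bits.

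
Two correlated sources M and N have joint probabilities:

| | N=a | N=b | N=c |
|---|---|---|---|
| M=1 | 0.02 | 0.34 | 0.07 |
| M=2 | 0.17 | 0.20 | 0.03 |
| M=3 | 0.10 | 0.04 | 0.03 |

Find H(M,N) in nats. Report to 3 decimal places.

1.824 nats

H(M,N) = −Σ p(x,y)·ln p(x,y) over all 9 cells.
  cell (1,a): −0.02·ln0.02 = 0.0782
  cell (1,b): −0.34·ln0.34 = 0.3668
  cell (1,c): −0.07·ln0.07 = 0.1861
  cell (2,a): −0.17·ln0.17 = 0.3012
  cell (2,b): −0.20·ln0.20 = 0.3219
  cell (2,c): −0.03·ln0.03 = 0.1052
  cell (3,a): −0.10·ln0.10 = 0.2303
  cell (3,b): −0.04·ln0.04 = 0.1288
  cell (3,c): −0.03·ln0.03 = 0.1052
Sum = 1.824 nats.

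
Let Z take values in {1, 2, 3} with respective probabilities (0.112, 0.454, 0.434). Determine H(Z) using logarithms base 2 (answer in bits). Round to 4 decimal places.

H(Z) = −Σ p·log₂ p.
  −(0.112)·log₂(0.112) = 0.35374
  −(0.454)·log₂(0.454) = 0.51721
  −(0.434)·log₂(0.434) = 0.52264
Sum: 0.35374 + 0.51721 + 0.52264 = 1.3936 bits.

1.3936 bits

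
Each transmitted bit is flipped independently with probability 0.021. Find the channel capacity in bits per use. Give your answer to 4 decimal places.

Binary symmetric channel: C = 1 − h₂(ε) where h₂ is the binary entropy function.
h₂(0.021) = −0.021·log₂0.021 − 0.979·log₂0.979 = 0.1470.
C = 1 − 0.1470 = 0.8530 bits per channel use.

0.8530 bits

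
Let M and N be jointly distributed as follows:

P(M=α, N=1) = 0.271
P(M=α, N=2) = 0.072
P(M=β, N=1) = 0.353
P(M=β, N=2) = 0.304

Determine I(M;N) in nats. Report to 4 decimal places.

0.0323 nats

Marginals: p(M) = (0.3430, 0.6570), p(N) = (0.6240, 0.3760).
I(M;N) = Σ p(x,y)·ln[p(x,y)/(p(x)p(y))].
  (α,1): 0.271·ln(1.2662) = 0.06395
  (α,2): 0.072·ln(0.5583) = -0.04197
  (β,1): 0.353·ln(0.8610) = -0.05281
  (β,2): 0.304·ln(1.2306) = 0.06308
Sum = 0.0323 nats.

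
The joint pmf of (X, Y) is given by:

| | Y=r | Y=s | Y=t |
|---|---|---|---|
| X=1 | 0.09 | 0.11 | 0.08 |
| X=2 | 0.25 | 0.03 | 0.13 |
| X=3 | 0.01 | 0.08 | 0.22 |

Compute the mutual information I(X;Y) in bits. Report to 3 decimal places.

0.272 bits

Marginals: p(X) = (0.2800, 0.4100, 0.3100), p(Y) = (0.3500, 0.2200, 0.4300).
I(X;Y) = Σ p(x,y)·log₂[p(x,y)/(p(x)p(y))].
  (1,r): 0.09·log₂(0.9184) = -0.0111
  (1,s): 0.11·log₂(1.7857) = 0.0920
  (1,t): 0.08·log₂(0.6645) = -0.0472
  (2,r): 0.25·log₂(1.7422) = 0.2002
  (2,s): 0.03·log₂(0.3326) = -0.0476
  (2,t): 0.13·log₂(0.7374) = -0.0571
  (3,r): 0.01·log₂(0.0922) = -0.0344
  (3,s): 0.08·log₂(1.1730) = 0.0184
  (3,t): 0.22·log₂(1.6504) = 0.1590
Sum = 0.272 bits.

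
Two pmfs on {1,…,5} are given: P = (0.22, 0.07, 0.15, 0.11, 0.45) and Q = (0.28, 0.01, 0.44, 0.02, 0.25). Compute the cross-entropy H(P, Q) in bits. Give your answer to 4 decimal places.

2.5676 bits

H(P,Q) = −Σ p·log₂ q.
  −0.22·log₂(0.28) = 0.40403
  −0.07·log₂(0.01) = 0.46507
  −0.15·log₂(0.44) = 0.17766
  −0.11·log₂(0.02) = 0.62082
  −0.45·log₂(0.25) = 0.90000
H(P,Q) = 2.5676 bits.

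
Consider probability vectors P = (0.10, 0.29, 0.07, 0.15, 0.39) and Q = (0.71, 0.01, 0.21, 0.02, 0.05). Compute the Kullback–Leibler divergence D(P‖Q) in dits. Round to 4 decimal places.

D(P‖Q) = Σ p·log₁₀(p/q).
  0.10·log₁₀(0.10/0.71) = -0.08513
  0.29·log₁₀(0.29/0.01) = 0.42410
  0.07·log₁₀(0.07/0.21) = -0.03340
  0.15·log₁₀(0.15/0.02) = 0.13126
  0.39·log₁₀(0.39/0.05) = 0.34792
D(P‖Q) = 0.7847 dits.

0.7847 dits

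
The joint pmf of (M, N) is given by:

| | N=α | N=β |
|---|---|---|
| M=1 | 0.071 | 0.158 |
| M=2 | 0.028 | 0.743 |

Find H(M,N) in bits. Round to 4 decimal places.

1.1544 bits

H(M,N) = −Σ p(x,y)·log₂ p(x,y) over all 4 cells.
  cell (1,α): −0.071·log₂0.071 = 0.27094
  cell (1,β): −0.158·log₂0.158 = 0.42060
  cell (2,α): −0.028·log₂0.028 = 0.14444
  cell (2,β): −0.743·log₂0.743 = 0.31842
Sum = 1.1544 bits.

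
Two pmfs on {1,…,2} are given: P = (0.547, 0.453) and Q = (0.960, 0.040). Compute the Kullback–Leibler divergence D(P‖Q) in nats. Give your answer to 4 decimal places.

0.7918 nats

D(P‖Q) = Σ p·ln(p/q).
  0.547·ln(0.547/0.960) = -0.30768
  0.453·ln(0.453/0.040) = 1.09944
D(P‖Q) = 0.7918 nats.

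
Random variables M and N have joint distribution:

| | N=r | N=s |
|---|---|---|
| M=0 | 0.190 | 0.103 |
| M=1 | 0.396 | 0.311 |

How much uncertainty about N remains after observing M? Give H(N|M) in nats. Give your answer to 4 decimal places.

0.6749 nats

Marginals: p(M) = (0.2930, 0.7070), p(N) = (0.5860, 0.4140).
H(N|M) = Σ p(M) · H(N|M=·).
  M=0: p=0.2930, H(N|M=0) = 0.6484
  M=1: p=0.7070, H(N|M=1) = 0.6859
Weighted sum = 0.6749 nats.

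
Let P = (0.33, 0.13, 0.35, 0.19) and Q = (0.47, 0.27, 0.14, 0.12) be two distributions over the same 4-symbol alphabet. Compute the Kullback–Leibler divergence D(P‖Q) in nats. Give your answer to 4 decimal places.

D(P‖Q) = Σ p·ln(p/q).
  0.33·ln(0.33/0.47) = -0.11670
  0.13·ln(0.13/0.27) = -0.09502
  0.35·ln(0.35/0.14) = 0.32070
  0.19·ln(0.19/0.12) = 0.08731
D(P‖Q) = 0.1963 nats.

0.1963 nats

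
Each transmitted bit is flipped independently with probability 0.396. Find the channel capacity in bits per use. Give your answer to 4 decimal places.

0.0314 bits

Binary symmetric channel: C = 1 − h₂(ε) where h₂ is the binary entropy function.
h₂(0.396) = −0.396·log₂0.396 − 0.604·log₂0.604 = 0.9686.
C = 1 − 0.9686 = 0.0314 bits per channel use.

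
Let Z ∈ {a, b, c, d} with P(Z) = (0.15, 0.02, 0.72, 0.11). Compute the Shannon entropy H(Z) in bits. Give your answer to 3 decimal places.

H(Z) = −Σ p·log₂ p.
  −(0.15)·log₂(0.15) = 0.4105
  −(0.02)·log₂(0.02) = 0.1129
  −(0.72)·log₂(0.72) = 0.3412
  −(0.11)·log₂(0.11) = 0.3503
Sum: 0.4105 + 0.1129 + 0.3412 + 0.3503 = 1.215 bits.

1.215 bits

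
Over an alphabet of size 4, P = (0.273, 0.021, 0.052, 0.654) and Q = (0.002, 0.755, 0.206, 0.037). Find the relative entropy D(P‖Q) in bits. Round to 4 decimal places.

4.4345 bits

D(P‖Q) = Σ p·log₂(p/q).
  0.273·log₂(0.273/0.002) = 1.93632
  0.021·log₂(0.021/0.755) = -0.10853
  0.052·log₂(0.052/0.206) = -0.10328
  0.654·log₂(0.654/0.037) = 2.70998
D(P‖Q) = 4.4345 bits.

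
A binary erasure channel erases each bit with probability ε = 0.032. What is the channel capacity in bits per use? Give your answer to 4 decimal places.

Binary erasure channel: capacity C = 1 − ε.
C = 1 − 0.032 = 0.9680 bits per channel use.

0.9680 bits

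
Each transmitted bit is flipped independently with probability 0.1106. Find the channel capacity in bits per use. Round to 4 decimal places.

Binary symmetric channel: C = 1 − h₂(ε) where h₂ is the binary entropy function.
h₂(0.1106) = −0.1106·log₂0.1106 − 0.8894·log₂0.8894 = 0.5017.
C = 1 − 0.5017 = 0.4983 bits per channel use.

0.4983 bits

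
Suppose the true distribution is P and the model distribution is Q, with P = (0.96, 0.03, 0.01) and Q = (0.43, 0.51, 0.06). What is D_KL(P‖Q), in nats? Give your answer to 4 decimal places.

D(P‖Q) = Σ p·ln(p/q).
  0.96·ln(0.96/0.43) = 0.77102
  0.03·ln(0.03/0.51) = -0.08500
  0.01·ln(0.01/0.06) = -0.01792
D(P‖Q) = 0.6681 nats.

0.6681 nats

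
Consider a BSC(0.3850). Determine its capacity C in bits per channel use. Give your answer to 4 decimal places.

0.0385 bits

Binary symmetric channel: C = 1 − h₂(ε) where h₂ is the binary entropy function.
h₂(0.3850) = −0.3850·log₂0.3850 − 0.6150·log₂0.6150 = 0.9615.
C = 1 − 0.9615 = 0.0385 bits per channel use.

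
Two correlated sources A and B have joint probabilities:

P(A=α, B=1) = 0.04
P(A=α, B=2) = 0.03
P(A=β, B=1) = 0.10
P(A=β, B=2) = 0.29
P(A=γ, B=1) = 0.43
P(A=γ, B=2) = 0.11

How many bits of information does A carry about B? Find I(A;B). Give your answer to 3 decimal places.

0.203 bits

Marginals: p(A) = (0.0700, 0.3900, 0.5400), p(B) = (0.5700, 0.4300).
I(A;B) = Σ p(x,y)·log₂[p(x,y)/(p(x)p(y))].
  (α,1): 0.04·log₂(1.0025) = 0.0001
  (α,2): 0.03·log₂(0.9967) = -0.0001
  (β,1): 0.10·log₂(0.4498) = -0.1153
  (β,2): 0.29·log₂(1.7293) = 0.2291
  (γ,1): 0.43·log₂(1.3970) = 0.2074
  (γ,2): 0.11·log₂(0.4737) = -0.1186
Sum = 0.203 bits.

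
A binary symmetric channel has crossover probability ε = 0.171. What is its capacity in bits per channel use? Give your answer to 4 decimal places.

0.3400 bits

Binary symmetric channel: C = 1 − h₂(ε) where h₂ is the binary entropy function.
h₂(0.171) = −0.171·log₂0.171 − 0.829·log₂0.829 = 0.6600.
C = 1 − 0.6600 = 0.3400 bits per channel use.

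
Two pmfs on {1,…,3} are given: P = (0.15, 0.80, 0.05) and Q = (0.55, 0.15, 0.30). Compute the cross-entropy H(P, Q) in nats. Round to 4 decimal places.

1.6676 nats

H(P,Q) = −Σ p·ln q.
  −0.15·ln(0.55) = 0.08968
  −0.80·ln(0.15) = 1.51770
  −0.05·ln(0.30) = 0.06020
H(P,Q) = 1.6676 nats.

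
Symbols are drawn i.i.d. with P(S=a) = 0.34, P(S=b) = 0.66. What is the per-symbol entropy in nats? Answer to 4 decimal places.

H(S) = −Σ p·ln p.
  −(0.34)·ln(0.34) = 0.36680
  −(0.66)·ln(0.66) = 0.27424
Sum: 0.36680 + 0.27424 = 0.6410 nats.

0.6410 nats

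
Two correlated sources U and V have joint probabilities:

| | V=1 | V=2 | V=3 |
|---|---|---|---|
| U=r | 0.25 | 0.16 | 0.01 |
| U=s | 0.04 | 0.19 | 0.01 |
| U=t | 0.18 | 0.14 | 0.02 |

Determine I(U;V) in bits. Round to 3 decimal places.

Marginals: p(U) = (0.4200, 0.2400, 0.3400), p(V) = (0.4700, 0.4900, 0.0400).
I(U;V) = H(U) + H(V) − H(U,V).
H(U) = 1.5490, H(V) = 1.2020, H(U,V) = 2.6522.
I(U;V) = 1.5490 + 1.2020 − 2.6522 = 0.099 bits.

0.099 bits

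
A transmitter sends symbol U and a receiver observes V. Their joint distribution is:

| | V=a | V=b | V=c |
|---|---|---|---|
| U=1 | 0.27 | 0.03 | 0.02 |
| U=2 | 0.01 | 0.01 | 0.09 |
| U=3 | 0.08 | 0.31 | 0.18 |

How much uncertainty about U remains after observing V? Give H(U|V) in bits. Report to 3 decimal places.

0.902 bits

Chain rule: H(U|V) = H(U,V) − H(V).
Marginals: p(U) = (0.3200, 0.1100, 0.5700), p(V) = (0.3600, 0.3500, 0.2900).
H(U,V) = 2.4808 bits; H(V) = 1.5786 bits.
H(U|V) = 2.4808 − 1.5786 = 0.902 bits.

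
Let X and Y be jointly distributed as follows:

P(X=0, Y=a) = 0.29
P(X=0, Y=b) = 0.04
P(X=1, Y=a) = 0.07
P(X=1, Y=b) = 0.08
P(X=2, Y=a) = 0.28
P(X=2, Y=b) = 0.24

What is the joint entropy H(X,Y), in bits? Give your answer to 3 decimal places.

H(X,Y) = −Σ p(x,y)·log₂ p(x,y) over all 6 cells.
  cell (0,a): −0.29·log₂0.29 = 0.5179
  cell (0,b): −0.04·log₂0.04 = 0.1858
  cell (1,a): −0.07·log₂0.07 = 0.2686
  cell (1,b): −0.08·log₂0.08 = 0.2915
  cell (2,a): −0.28·log₂0.28 = 0.5142
  cell (2,b): −0.24·log₂0.24 = 0.4941
Sum = 2.272 bits.

2.272 bits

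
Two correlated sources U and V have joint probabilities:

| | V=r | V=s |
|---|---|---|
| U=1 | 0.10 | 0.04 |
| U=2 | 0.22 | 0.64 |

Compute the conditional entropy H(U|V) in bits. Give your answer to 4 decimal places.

0.5062 bits

Chain rule: H(U|V) = H(U,V) − H(V).
Marginals: p(U) = (0.1400, 0.8600), p(V) = (0.3200, 0.6800).
H(U,V) = 1.4106 bits; H(V) = 0.9044 bits.
H(U|V) = 1.4106 − 0.9044 = 0.5062 bits.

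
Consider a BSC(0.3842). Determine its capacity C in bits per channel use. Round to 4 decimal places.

Binary symmetric channel: C = 1 − h₂(ε) where h₂ is the binary entropy function.
h₂(0.3842) = −0.3842·log₂0.3842 − 0.6158·log₂0.6158 = 0.9610.
C = 1 − 0.9610 = 0.0390 bits per channel use.

0.0390 bits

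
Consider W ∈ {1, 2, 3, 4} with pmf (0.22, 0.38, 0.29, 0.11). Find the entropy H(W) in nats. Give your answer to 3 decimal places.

H(W) = −Σ p·ln p.
  −(0.22)·ln(0.22) = 0.3331
  −(0.38)·ln(0.38) = 0.3677
  −(0.29)·ln(0.29) = 0.3590
  −(0.11)·ln(0.11) = 0.2428
Sum: 0.3331 + 0.3677 + 0.3590 + 0.2428 = 1.303 nats.

1.303 nats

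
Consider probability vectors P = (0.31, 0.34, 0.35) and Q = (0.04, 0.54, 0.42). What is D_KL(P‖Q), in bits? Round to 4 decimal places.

0.5968 bits

D(P‖Q) = Σ p·log₂(p/q).
  0.31·log₂(0.31/0.04) = 0.91580
  0.34·log₂(0.34/0.54) = -0.22692
  0.35·log₂(0.35/0.42) = -0.09206
D(P‖Q) = 0.5968 bits.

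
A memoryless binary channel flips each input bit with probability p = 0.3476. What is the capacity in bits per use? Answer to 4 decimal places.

0.0681 bits

Binary symmetric channel: C = 1 − h₂(ε) where h₂ is the binary entropy function.
h₂(0.3476) = −0.3476·log₂0.3476 − 0.6524·log₂0.6524 = 0.9319.
C = 1 − 0.9319 = 0.0681 bits per channel use.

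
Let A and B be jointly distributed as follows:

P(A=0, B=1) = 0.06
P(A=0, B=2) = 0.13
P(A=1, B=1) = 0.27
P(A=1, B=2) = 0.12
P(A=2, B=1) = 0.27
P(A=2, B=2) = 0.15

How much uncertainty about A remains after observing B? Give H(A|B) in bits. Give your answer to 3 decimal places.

Marginals: p(A) = (0.1900, 0.3900, 0.4200), p(B) = (0.6000, 0.4000).
H(A|B) = Σ p(B) · H(A|B=·).
  B=1: p=0.6000, H(A|B=1) = 1.3690
  B=2: p=0.4000, H(A|B=2) = 1.5787
Weighted sum = 1.453 bits.

1.453 bits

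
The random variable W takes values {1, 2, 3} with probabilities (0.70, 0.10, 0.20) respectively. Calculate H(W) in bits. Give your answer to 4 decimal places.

1.1568 bits

H(W) = −Σ p·log₂ p.
  −(0.70)·log₂(0.70) = 0.36020
  −(0.10)·log₂(0.10) = 0.33219
  −(0.20)·log₂(0.20) = 0.46439
Sum: 0.36020 + 0.33219 + 0.46439 = 1.1568 bits.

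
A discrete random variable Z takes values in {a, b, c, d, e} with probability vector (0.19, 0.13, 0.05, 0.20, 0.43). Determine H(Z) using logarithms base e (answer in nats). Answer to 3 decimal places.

H(Z) = −Σ p·ln p.
  −(0.19)·ln(0.19) = 0.3155
  −(0.13)·ln(0.13) = 0.2652
  −(0.05)·ln(0.05) = 0.1498
  −(0.20)·ln(0.20) = 0.3219
  −(0.43)·ln(0.43) = 0.3629
Sum: 0.3155 + 0.2652 + 0.1498 + 0.3219 + 0.3629 = 1.415 nats.

1.415 nats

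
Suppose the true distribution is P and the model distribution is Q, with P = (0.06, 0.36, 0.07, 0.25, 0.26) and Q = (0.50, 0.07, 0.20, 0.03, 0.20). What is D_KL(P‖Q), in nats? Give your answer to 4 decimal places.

D(P‖Q) = Σ p·ln(p/q).
  0.06·ln(0.06/0.50) = -0.12722
  0.36·ln(0.36/0.07) = 0.58954
  0.07·ln(0.07/0.20) = -0.07349
  0.25·ln(0.25/0.03) = 0.53007
  0.26·ln(0.26/0.20) = 0.06821
D(P‖Q) = 0.9871 nats.

0.9871 nats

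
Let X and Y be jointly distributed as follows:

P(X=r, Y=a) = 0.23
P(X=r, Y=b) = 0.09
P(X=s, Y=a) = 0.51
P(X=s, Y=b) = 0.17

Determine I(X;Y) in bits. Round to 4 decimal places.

Marginals: p(X) = (0.3200, 0.6800), p(Y) = (0.7400, 0.2600).
I(X;Y) = H(X) + H(Y) − H(X,Y).
H(X) = 0.9044, H(Y) = 0.8267, H(X,Y) = 1.7303.
I(X;Y) = 0.9044 + 0.8267 − 1.7303 = 0.0008 bits.

0.0008 bits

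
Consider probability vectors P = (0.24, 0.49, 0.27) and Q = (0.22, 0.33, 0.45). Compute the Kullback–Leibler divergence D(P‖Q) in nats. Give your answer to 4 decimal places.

D(P‖Q) = Σ p·ln(p/q).
  0.24·ln(0.24/0.22) = 0.02088
  0.49·ln(0.49/0.33) = 0.19370
  0.27·ln(0.27/0.45) = -0.13792
D(P‖Q) = 0.0767 nats.

0.0767 nats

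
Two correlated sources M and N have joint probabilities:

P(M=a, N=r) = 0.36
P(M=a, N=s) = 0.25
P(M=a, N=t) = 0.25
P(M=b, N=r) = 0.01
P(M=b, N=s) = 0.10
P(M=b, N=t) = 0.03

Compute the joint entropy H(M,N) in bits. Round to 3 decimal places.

2.081 bits

H(M,N) = −Σ p(x,y)·log₂ p(x,y) over all 6 cells.
  cell (a,r): −0.36·log₂0.36 = 0.5306
  cell (a,s): −0.25·log₂0.25 = 0.5000
  cell (a,t): −0.25·log₂0.25 = 0.5000
  cell (b,r): −0.01·log₂0.01 = 0.0664
  cell (b,s): −0.10·log₂0.10 = 0.3322
  cell (b,t): −0.03·log₂0.03 = 0.1518
Sum = 2.081 bits.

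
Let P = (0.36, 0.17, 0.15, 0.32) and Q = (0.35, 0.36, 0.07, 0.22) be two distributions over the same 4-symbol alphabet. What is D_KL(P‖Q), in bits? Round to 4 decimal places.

0.1685 bits

D(P‖Q) = Σ p·log₂(p/q).
  0.36·log₂(0.36/0.35) = 0.01463
  0.17·log₂(0.17/0.36) = -0.18402
  0.15·log₂(0.15/0.07) = 0.16493
  0.32·log₂(0.32/0.22) = 0.17298
D(P‖Q) = 0.1685 bits.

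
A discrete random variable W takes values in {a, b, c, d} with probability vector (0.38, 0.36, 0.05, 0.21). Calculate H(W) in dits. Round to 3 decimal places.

0.527 dits

H(W) = −Σ p·log₁₀ p.
  −(0.38)·log₁₀(0.38) = 0.1597
  −(0.36)·log₁₀(0.36) = 0.1597
  −(0.05)·log₁₀(0.05) = 0.0651
  −(0.21)·log₁₀(0.21) = 0.1423
Sum: 0.1597 + 0.1597 + 0.0651 + 0.1423 = 0.527 dits.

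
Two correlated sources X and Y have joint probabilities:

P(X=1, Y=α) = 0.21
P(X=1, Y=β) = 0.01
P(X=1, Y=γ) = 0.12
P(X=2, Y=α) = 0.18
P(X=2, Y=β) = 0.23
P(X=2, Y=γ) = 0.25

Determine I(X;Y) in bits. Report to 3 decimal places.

Marginals: p(X) = (0.3400, 0.6600), p(Y) = (0.3900, 0.2400, 0.3700).
I(X;Y) = H(X) + H(Y) − H(X,Y).
H(X) = 0.9248, H(Y) = 1.5547, H(X,Y) = 2.3393.
I(X;Y) = 0.9248 + 1.5547 − 2.3393 = 0.140 bits.

0.140 bits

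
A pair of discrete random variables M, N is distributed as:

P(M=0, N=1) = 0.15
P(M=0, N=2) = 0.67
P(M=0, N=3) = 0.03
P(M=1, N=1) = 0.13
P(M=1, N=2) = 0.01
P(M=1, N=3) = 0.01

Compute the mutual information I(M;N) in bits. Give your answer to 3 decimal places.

0.223 bits

Marginals: p(M) = (0.8500, 0.1500), p(N) = (0.2800, 0.6800, 0.0400).
I(M;N) = H(M) + H(N) − H(M,N).
H(M) = 0.6098, H(N) = 1.0783, H(M,N) = 1.4649.
I(M;N) = 0.6098 + 1.0783 − 1.4649 = 0.223 bits.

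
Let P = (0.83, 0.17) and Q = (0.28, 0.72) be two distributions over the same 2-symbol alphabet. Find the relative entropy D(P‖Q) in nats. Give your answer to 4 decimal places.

D(P‖Q) = Σ p·ln(p/q).
  0.83·ln(0.83/0.28) = 0.90191
  0.17·ln(0.17/0.72) = -0.24539
D(P‖Q) = 0.6565 nats.

0.6565 nats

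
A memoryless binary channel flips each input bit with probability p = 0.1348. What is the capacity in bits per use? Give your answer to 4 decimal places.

0.4295 bits

Binary symmetric channel: C = 1 − h₂(ε) where h₂ is the binary entropy function.
h₂(0.1348) = −0.1348·log₂0.1348 − 0.8652·log₂0.8652 = 0.5705.
C = 1 − 0.5705 = 0.4295 bits per channel use.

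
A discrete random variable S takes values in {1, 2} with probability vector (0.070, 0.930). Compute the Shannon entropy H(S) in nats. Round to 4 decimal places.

0.2536 nats

H(S) = −Σ p·ln p.
  −(0.070)·ln(0.070) = 0.18615
  −(0.930)·ln(0.930) = 0.06749
Sum: 0.18615 + 0.06749 = 0.2536 nats.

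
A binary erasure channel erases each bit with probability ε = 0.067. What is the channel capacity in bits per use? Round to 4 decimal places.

0.9330 bits

Binary erasure channel: capacity C = 1 − ε.
C = 1 − 0.067 = 0.9330 bits per channel use.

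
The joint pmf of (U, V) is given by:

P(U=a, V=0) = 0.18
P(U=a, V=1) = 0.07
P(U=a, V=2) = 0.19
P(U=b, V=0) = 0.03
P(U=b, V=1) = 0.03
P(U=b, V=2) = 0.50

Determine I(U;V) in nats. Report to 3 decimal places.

Marginals: p(U) = (0.4400, 0.5600), p(V) = (0.2100, 0.1000, 0.6900).
I(U;V) = H(U) + H(V) − H(U,V).
H(U) = 0.6859, H(V) = 0.8140, H(U,V) = 1.3673.
I(U;V) = 0.6859 + 0.8140 − 1.3673 = 0.133 nats.

0.133 nats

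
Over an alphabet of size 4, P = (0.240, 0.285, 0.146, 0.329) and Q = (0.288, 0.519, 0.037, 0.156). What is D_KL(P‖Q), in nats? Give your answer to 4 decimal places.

D(P‖Q) = Σ p·ln(p/q).
  0.240·ln(0.240/0.288) = -0.04376
  0.285·ln(0.285/0.519) = -0.17083
  0.146·ln(0.146/0.037) = 0.20041
  0.329·ln(0.329/0.156) = 0.24550
D(P‖Q) = 0.2313 nats.

0.2313 nats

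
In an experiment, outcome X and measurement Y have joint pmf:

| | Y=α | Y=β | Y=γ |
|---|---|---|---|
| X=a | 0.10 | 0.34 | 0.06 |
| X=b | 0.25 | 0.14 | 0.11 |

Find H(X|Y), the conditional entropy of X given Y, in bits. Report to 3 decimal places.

0.879 bits

Marginals: p(X) = (0.5000, 0.5000), p(Y) = (0.3500, 0.4800, 0.1700).
H(X|Y) = Σ p(Y) · H(X|Y=·).
  Y=α: p=0.3500, H(X|Y=α) = 0.8631
  Y=β: p=0.4800, H(X|Y=β) = 0.8709
  Y=γ: p=0.1700, H(X|Y=γ) = 0.9367
Weighted sum = 0.879 bits.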